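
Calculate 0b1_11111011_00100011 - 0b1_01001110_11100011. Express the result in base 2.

Subtract column by column in base 2:
  1-1 → 0
  1-1 → 0
  0-0 → 0
  0-0 → 0
  0-0 → 0
  1-1 → 0
  0-1 → 1 (borrow)
  0-1-1 → 0 (borrow)
  1-0-1 → 0
  1-1 → 0
  0-1 → 1 (borrow)
  1-1-1 → 1 (borrow)
  1-0-1 → 0
  1-0 → 1
  1-1 → 0
  1-0 → 1
  1-1 → 0

0b1010110001000000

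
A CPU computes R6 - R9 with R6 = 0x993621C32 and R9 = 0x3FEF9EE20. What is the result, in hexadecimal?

0x594682E12

Subtract column by column in base 16:
  2-0 → 2
  3-2 → 1
  C-E → E (borrow)
  1-E-1 → 2 (borrow)
  2-9-1 → 8 (borrow)
  6-F-1 → 6 (borrow)
  3-E-1 → 4 (borrow)
  9-F-1 → 9 (borrow)
  9-3-1 → 5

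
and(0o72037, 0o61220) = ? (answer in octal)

0o60020

AND each oct digit independently (no carries):
  7&6=6, 2&1=0, 0&2=0, 3&2=2, 7&0=0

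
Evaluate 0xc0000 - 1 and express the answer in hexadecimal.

The trailing 4 digits are 0, so subtracting 1 borrows through: they become F and the next digit up decrements.

0xbffff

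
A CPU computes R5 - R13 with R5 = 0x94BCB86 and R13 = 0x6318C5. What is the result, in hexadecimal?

0x8E8B2C1

Subtract column by column in base 16:
  6-5 → 1
  8-C → C (borrow)
  B-8-1 → 2
  C-1 → B
  B-3 → 8
  4-6 → E (borrow)
  9-0-1 → 8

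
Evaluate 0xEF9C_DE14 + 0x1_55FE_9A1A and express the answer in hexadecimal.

0x2459B782E

Add column by column in base 16, right to left:
  4+A = E
  1+1 = 2
  E+A = 8 carry 1
  D+9+1 = 7 carry 1
  C+E+1 = B carry 1
  9+F+1 = 9 carry 1
  F+5+1 = 5 carry 1
  E+5+1 = 4 carry 1
  0+1+1 = 2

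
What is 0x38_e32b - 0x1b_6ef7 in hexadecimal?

0x1d7434

Subtract column by column in base 16:
  b-7 → 4
  2-f → 3 (borrow)
  3-e-1 → 4 (borrow)
  e-6-1 → 7
  8-b → d (borrow)
  3-1-1 → 1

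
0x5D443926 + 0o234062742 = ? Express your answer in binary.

0x5D443926 = 0b1011101010001000011100100100110 in binary.
0o234062742 = 0b10011100000110010111100010 in binary.
Add column by column in base 2, right to left:
  0+0 = 0
  1+1 = 0 carry 1
  1+0+1 = 0 carry 1
  0+0+1 = 1
  0+0 = 0
  1+1 = 0 carry 1
  0+1+1 = 0 carry 1
  0+1+1 = 0 carry 1
  1+1+1 = 1 carry 1
  0+0+1 = 1
  0+1 = 1
  1+0 = 1
  1+0 = 1
  1+1 = 0 carry 1
  0+1+1 = 0 carry 1
  0+0+1 = 1
  0+0 = 0
  0+0 = 0
  1+0 = 1
  0+0 = 0
  0+1 = 1
  0+1 = 1
  1+1 = 0 carry 1
  0+0+1 = 1
  1+0 = 1
  0+1 = 1
  1+0 = 1
  1+0 = 1
  1+0 = 1
  0+0 = 0
  1+0 = 1

0b1011111101101001001111100001000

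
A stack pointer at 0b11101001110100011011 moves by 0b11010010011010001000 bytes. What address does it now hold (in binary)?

Add column by column in base 2, right to left:
  1+0 = 1
  1+0 = 1
  0+0 = 0
  1+1 = 0 carry 1
  1+0+1 = 0 carry 1
  0+0+1 = 1
  0+0 = 0
  0+1 = 1
  1+0 = 1
  0+1 = 1
  1+1 = 0 carry 1
  1+0+1 = 0 carry 1
  1+0+1 = 0 carry 1
  0+1+1 = 0 carry 1
  0+0+1 = 1
  1+0 = 1
  0+1 = 1
  1+0 = 1
  1+1 = 0 carry 1
  1+1+1 = 1 carry 1
  final carry 1

0b110111100001110100011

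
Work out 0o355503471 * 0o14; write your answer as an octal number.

Multiply each base-8 digit by 12, carrying:
  1×12 = 12 → write 4 carry 1
  7×12+1 = 85 → write 5 carry 10
  4×12+10 = 58 → write 2 carry 7
  3×12+7 = 43 → write 3 carry 5
  0×12+5 = 5 → write 5
  5×12 = 60 → write 4 carry 7
  5×12+7 = 67 → write 3 carry 8
  5×12+8 = 68 → write 4 carry 8
  3×12+8 = 44 → write 4 carry 5
  remaining carry: 5

0o5443453254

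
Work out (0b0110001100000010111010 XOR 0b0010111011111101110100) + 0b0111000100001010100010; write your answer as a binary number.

0b1011111100001001110000

First 0b0110001100000010111010 XOR 0b0010111011111101110100 = 0b0100110111111111001110.
Add column by column in base 2, right to left:
  0+0 = 0
  1+1 = 0 carry 1
  1+0+1 = 0 carry 1
  1+0+1 = 0 carry 1
  0+0+1 = 1
  0+1 = 1
  1+0 = 1
  1+1 = 0 carry 1
  1+0+1 = 0 carry 1
  1+1+1 = 1 carry 1
  1+0+1 = 0 carry 1
  1+0+1 = 0 carry 1
  1+0+1 = 0 carry 1
  1+0+1 = 0 carry 1
  1+1+1 = 1 carry 1
  0+0+1 = 1
  1+0 = 1
  1+0 = 1
  0+1 = 1
  0+1 = 1
  1+1 = 0 carry 1
  final carry 1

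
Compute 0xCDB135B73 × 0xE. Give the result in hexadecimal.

0xB3FB0F004A

Multiply each base-16 digit by 14, carrying:
  3×14 = 42 → write A carry 2
  7×14+2 = 100 → write 4 carry 6
  B×14+6 = 160 → write 0 carry 10
  5×14+10 = 80 → write 0 carry 5
  3×14+5 = 47 → write F carry 2
  1×14+2 = 16 → write 0 carry 1
  B×14+1 = 155 → write B carry 9
  D×14+9 = 191 → write F carry 11
  C×14+11 = 179 → write 3 carry 11
  remaining carry: B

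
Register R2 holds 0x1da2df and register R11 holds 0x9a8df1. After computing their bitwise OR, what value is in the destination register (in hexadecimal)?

0x9fafff

OR each hex digit independently (no carries):
  1|9=9, d|a=f, a|8=a, 2|d=f, d|f=f, f|1=f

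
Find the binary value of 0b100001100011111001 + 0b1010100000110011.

Add column by column in base 2, right to left:
  1+1 = 0 carry 1
  0+1+1 = 0 carry 1
  0+0+1 = 1
  1+0 = 1
  1+1 = 0 carry 1
  1+1+1 = 1 carry 1
  1+0+1 = 0 carry 1
  1+0+1 = 0 carry 1
  0+0+1 = 1
  0+0 = 0
  0+0 = 0
  1+1 = 0 carry 1
  1+0+1 = 0 carry 1
  0+1+1 = 0 carry 1
  0+0+1 = 1
  0+1 = 1
  0+0 = 0
  1+0 = 1

0b101100000100101100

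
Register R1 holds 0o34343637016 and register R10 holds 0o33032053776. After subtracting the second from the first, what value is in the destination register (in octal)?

0o1311563020

Subtract column by column in base 8:
  6-6 → 0
  1-7 → 2 (borrow)
  0-7-1 → 0 (borrow)
  7-3-1 → 3
  3-5 → 6 (borrow)
  6-0-1 → 5
  3-2 → 1
  4-3 → 1
  3-0 → 3
  4-3 → 1
  3-3 → 0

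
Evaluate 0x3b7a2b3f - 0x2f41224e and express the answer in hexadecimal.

0xc3908f1

Subtract column by column in base 16:
  f-e → 1
  3-4 → f (borrow)
  b-2-1 → 8
  2-2 → 0
  a-1 → 9
  7-4 → 3
  b-f → c (borrow)
  3-2-1 → 0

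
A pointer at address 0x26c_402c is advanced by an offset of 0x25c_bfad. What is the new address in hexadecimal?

Add column by column in base 16, right to left:
  c+d = 9 carry 1
  2+a+1 = d
  0+f = f
  4+b = f
  c+c = 8 carry 1
  6+5+1 = c
  2+2 = 4

0x4c8ffd9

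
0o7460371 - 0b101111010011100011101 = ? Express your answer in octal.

0o1534734

0b101111010011100011101 = 0o5723435 in octal.
Subtract column by column in base 8:
  1-5 → 4 (borrow)
  7-3-1 → 3
  3-4 → 7 (borrow)
  0-3-1 → 4 (borrow)
  6-2-1 → 3
  4-7 → 5 (borrow)
  7-5-1 → 1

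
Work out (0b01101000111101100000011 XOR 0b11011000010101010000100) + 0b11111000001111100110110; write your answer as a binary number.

First 0b01101000111101100000011 XOR 0b11011000010101010000100 = 0b10110000101000110000111.
Add column by column in base 2, right to left:
  1+0 = 1
  1+1 = 0 carry 1
  1+1+1 = 1 carry 1
  0+0+1 = 1
  0+1 = 1
  0+1 = 1
  0+0 = 0
  1+0 = 1
  1+1 = 0 carry 1
  0+1+1 = 0 carry 1
  0+1+1 = 0 carry 1
  0+1+1 = 0 carry 1
  1+1+1 = 1 carry 1
  0+0+1 = 1
  1+0 = 1
  0+0 = 0
  0+0 = 0
  0+0 = 0
  0+1 = 1
  1+1 = 0 carry 1
  1+1+1 = 1 carry 1
  0+1+1 = 0 carry 1
  1+1+1 = 1 carry 1
  final carry 1

0b110101000111000010111101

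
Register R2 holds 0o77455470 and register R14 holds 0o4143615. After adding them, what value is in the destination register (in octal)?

0o103621305

Add column by column in base 8, right to left:
  0+5 = 5
  7+1 = 0 carry 1
  4+6+1 = 3 carry 1
  5+3+1 = 1 carry 1
  5+4+1 = 2 carry 1
  4+1+1 = 6
  7+4 = 3 carry 1
  7+0+1 = 0 carry 1
  final carry 1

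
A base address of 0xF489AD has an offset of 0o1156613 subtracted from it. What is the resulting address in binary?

0xF489AD = 0b111101001000100110101101 in binary.
0o1156613 = 0b1001101110110001011 in binary.
Subtract column by column in base 2:
  1-1 → 0
  0-1 → 1 (borrow)
  1-0-1 → 0
  1-1 → 0
  0-0 → 0
  1-0 → 1
  0-0 → 0
  1-1 → 0
  1-1 → 0
  0-0 → 0
  0-1 → 1 (borrow)
  1-1-1 → 1 (borrow)
  0-1-1 → 0 (borrow)
  0-0-1 → 1 (borrow)
  0-1-1 → 0 (borrow)
  1-1-1 → 1 (borrow)
  0-0-1 → 1 (borrow)
  0-0-1 → 1 (borrow)
  1-1-1 → 1 (borrow)
  0-0-1 → 1 (borrow)
  1-0-1 → 0
  1-0 → 1
  1-0 → 1
  1-0 → 1

0b111011111010110000100010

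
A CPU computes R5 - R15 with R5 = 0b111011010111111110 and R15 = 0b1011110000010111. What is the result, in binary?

Subtract column by column in base 2:
  0-1 → 1 (borrow)
  1-1-1 → 1 (borrow)
  1-1-1 → 1 (borrow)
  1-0-1 → 0
  1-1 → 0
  1-0 → 1
  1-0 → 1
  1-0 → 1
  1-0 → 1
  0-0 → 0
  1-1 → 0
  0-1 → 1 (borrow)
  1-1-1 → 1 (borrow)
  1-1-1 → 1 (borrow)
  0-0-1 → 1 (borrow)
  1-1-1 → 1 (borrow)
  1-0-1 → 0
  1-0 → 1

0b101111100111100111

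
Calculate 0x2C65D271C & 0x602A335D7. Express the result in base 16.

AND each hex digit independently (no carries):
  2&6=2, C&0=0, 6&2=2, 5&A=0, D&3=1, 2&3=2, 7&5=5, 1&D=1, C&7=4

0x202012514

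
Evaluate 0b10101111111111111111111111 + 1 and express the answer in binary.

The trailing 22 digits are 1 (max in base 2), so adding 1 cascades: they roll to 0 and the next digit up increments.

0b10110000000000000000000000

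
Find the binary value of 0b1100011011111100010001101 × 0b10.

Multiply each base-2 digit by 2, carrying:
  1×2 = 2 → write 0 carry 1
  0×2+1 = 1 → write 1
  1×2 = 2 → write 0 carry 1
  1×2+1 = 3 → write 1 carry 1
  0×2+1 = 1 → write 1
  0×2 = 0 → write 0
  0×2 = 0 → write 0
  1×2 = 2 → write 0 carry 1
  0×2+1 = 1 → write 1
  0×2 = 0 → write 0
  0×2 = 0 → write 0
  1×2 = 2 → write 0 carry 1
  1×2+1 = 3 → write 1 carry 1
  1×2+1 = 3 → write 1 carry 1
  1×2+1 = 3 → write 1 carry 1
  1×2+1 = 3 → write 1 carry 1
  1×2+1 = 3 → write 1 carry 1
  0×2+1 = 1 → write 1
  1×2 = 2 → write 0 carry 1
  1×2+1 = 3 → write 1 carry 1
  0×2+1 = 1 → write 1
  0×2 = 0 → write 0
  0×2 = 0 → write 0
  1×2 = 2 → write 0 carry 1
  1×2+1 = 3 → write 1 carry 1
  remaining carry: 1

0b11000110111111000100011010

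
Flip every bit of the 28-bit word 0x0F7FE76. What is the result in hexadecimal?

0xF080189

Each hex digit d becomes F−d:
  0→F, F→0, 7→8, F→0, E→1, 7→8, 6→9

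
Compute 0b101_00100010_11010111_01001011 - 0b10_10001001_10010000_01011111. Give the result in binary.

0b10100110010100011011101100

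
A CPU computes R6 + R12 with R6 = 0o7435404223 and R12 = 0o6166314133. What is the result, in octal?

0o15623720356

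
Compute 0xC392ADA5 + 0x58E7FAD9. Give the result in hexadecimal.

Add column by column in base 16, right to left:
  5+9 = E
  A+D = 7 carry 1
  D+A+1 = 8 carry 1
  A+F+1 = A carry 1
  2+7+1 = A
  9+E = 7 carry 1
  3+8+1 = C
  C+5 = 1 carry 1
  final carry 1

0x11C7AA87E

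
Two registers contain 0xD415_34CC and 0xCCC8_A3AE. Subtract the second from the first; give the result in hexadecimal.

0x74C911E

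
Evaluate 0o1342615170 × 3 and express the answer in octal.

Multiply each base-8 digit by 3, carrying:
  0×3 = 0 → write 0
  7×3 = 21 → write 5 carry 2
  1×3+2 = 5 → write 5
  5×3 = 15 → write 7 carry 1
  1×3+1 = 4 → write 4
  6×3 = 18 → write 2 carry 2
  2×3+2 = 8 → write 0 carry 1
  4×3+1 = 13 → write 5 carry 1
  3×3+1 = 10 → write 2 carry 1
  1×3+1 = 4 → write 4

0o4250247550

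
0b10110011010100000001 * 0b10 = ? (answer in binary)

0b101100110101000000010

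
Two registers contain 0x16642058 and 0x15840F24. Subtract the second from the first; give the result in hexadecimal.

0xE01134

Subtract column by column in base 16:
  8-4 → 4
  5-2 → 3
  0-F → 1 (borrow)
  2-0-1 → 1
  4-4 → 0
  6-8 → E (borrow)
  6-5-1 → 0
  1-1 → 0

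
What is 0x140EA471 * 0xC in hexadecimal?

0xF0AFB54C

Multiply each base-16 digit by 12, carrying:
  1×12 = 12 → write C
  7×12 = 84 → write 4 carry 5
  4×12+5 = 53 → write 5 carry 3
  A×12+3 = 123 → write B carry 7
  E×12+7 = 175 → write F carry 10
  0×12+10 = 10 → write A
  4×12 = 48 → write 0 carry 3
  1×12+3 = 15 → write F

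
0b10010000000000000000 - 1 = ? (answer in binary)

0b10001111111111111111

The trailing 16 digits are 0, so subtracting 1 borrows through: they become 1 and the next digit up decrements.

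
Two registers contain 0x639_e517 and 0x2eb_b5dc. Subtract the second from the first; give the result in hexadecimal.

0x34e2f3b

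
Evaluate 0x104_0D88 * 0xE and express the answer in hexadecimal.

0xE38BD70

Multiply each base-16 digit by 14, carrying:
  8×14 = 112 → write 0 carry 7
  8×14+7 = 119 → write 7 carry 7
  D×14+7 = 189 → write D carry 11
  0×14+11 = 11 → write B
  4×14 = 56 → write 8 carry 3
  0×14+3 = 3 → write 3
  1×14 = 14 → write E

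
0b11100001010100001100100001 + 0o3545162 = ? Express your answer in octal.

0o345006623

0b11100001010100001100100001 = 0o341241441 in octal.
Add column by column in base 8, right to left:
  1+2 = 3
  4+6 = 2 carry 1
  4+1+1 = 6
  1+5 = 6
  4+4 = 0 carry 1
  2+5+1 = 0 carry 1
  1+3+1 = 5
  4+0 = 4
  3+0 = 3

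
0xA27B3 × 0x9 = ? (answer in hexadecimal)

0x5B654B

Multiply each base-16 digit by 9, carrying:
  3×9 = 27 → write B carry 1
  B×9+1 = 100 → write 4 carry 6
  7×9+6 = 69 → write 5 carry 4
  2×9+4 = 22 → write 6 carry 1
  A×9+1 = 91 → write B carry 5
  remaining carry: 5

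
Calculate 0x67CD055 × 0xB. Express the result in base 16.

Multiply each base-16 digit by 11, carrying:
  5×11 = 55 → write 7 carry 3
  5×11+3 = 58 → write A carry 3
  0×11+3 = 3 → write 3
  D×11 = 143 → write F carry 8
  C×11+8 = 140 → write C carry 8
  7×11+8 = 85 → write 5 carry 5
  6×11+5 = 71 → write 7 carry 4
  remaining carry: 4

0x475CF3A7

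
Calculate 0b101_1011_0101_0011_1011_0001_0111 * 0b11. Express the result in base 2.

Multiply each base-2 digit by 3, carrying:
  1×3 = 3 → write 1 carry 1
  1×3+1 = 4 → write 0 carry 2
  1×3+2 = 5 → write 1 carry 2
  0×3+2 = 2 → write 0 carry 1
  1×3+1 = 4 → write 0 carry 2
  0×3+2 = 2 → write 0 carry 1
  0×3+1 = 1 → write 1
  0×3 = 0 → write 0
  1×3 = 3 → write 1 carry 1
  1×3+1 = 4 → write 0 carry 2
  0×3+2 = 2 → write 0 carry 1
  1×3+1 = 4 → write 0 carry 2
  1×3+2 = 5 → write 1 carry 2
  1×3+2 = 5 → write 1 carry 2
  0×3+2 = 2 → write 0 carry 1
  0×3+1 = 1 → write 1
  1×3 = 3 → write 1 carry 1
  0×3+1 = 1 → write 1
  1×3 = 3 → write 1 carry 1
  0×3+1 = 1 → write 1
  1×3 = 3 → write 1 carry 1
  1×3+1 = 4 → write 0 carry 2
  0×3+2 = 2 → write 0 carry 1
  1×3+1 = 4 → write 0 carry 2
  1×3+2 = 5 → write 1 carry 2
  0×3+2 = 2 → write 0 carry 1
  1×3+1 = 4 → write 0 carry 2
  remaining carry: 10

0b10001000111111011000101000101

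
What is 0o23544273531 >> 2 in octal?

2 bits is not a whole number of base-8 digits; in binary: 10011101100100010111011101011001 >> 2 = 100111011001000101110111010110.

0o4731056726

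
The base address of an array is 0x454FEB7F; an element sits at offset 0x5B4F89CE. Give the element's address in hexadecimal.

0xA09F754D

Add column by column in base 16, right to left:
  F+E = D carry 1
  7+C+1 = 4 carry 1
  B+9+1 = 5 carry 1
  E+8+1 = 7 carry 1
  F+F+1 = F carry 1
  4+4+1 = 9
  5+B = 0 carry 1
  4+5+1 = A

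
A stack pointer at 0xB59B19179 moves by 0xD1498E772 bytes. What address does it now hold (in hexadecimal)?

0x186E4A78EB

Add column by column in base 16, right to left:
  9+2 = B
  7+7 = E
  1+7 = 8
  9+E = 7 carry 1
  1+8+1 = A
  B+9 = 4 carry 1
  9+4+1 = E
  5+1 = 6
  B+D = 8 carry 1
  final carry 1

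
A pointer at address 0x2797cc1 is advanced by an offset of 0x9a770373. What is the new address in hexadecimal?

Add column by column in base 16, right to left:
  1+3 = 4
  c+7 = 3 carry 1
  c+3+1 = 0 carry 1
  7+0+1 = 8
  9+7 = 0 carry 1
  7+7+1 = f
  2+a = c
  0+9 = 9

0x9cf08034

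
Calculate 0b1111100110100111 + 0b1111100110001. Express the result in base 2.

0b10001100011011000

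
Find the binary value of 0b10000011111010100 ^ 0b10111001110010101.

XOR bit by bit (1 where the bits differ):
  10000011111010100
^ 10111001110010101
= 00111010001000001

0b00111010001000001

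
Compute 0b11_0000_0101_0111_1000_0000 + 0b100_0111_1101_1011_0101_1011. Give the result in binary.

0b11110000011001011011011

Add column by column in base 2, right to left:
  0+1 = 1
  0+1 = 1
  0+0 = 0
  0+1 = 1
  0+1 = 1
  0+0 = 0
  0+1 = 1
  1+0 = 1
  1+1 = 0 carry 1
  1+1+1 = 1 carry 1
  1+0+1 = 0 carry 1
  0+1+1 = 0 carry 1
  1+1+1 = 1 carry 1
  0+0+1 = 1
  1+1 = 0 carry 1
  0+1+1 = 0 carry 1
  0+1+1 = 0 carry 1
  0+1+1 = 0 carry 1
  0+1+1 = 0 carry 1
  0+0+1 = 1
  1+0 = 1
  1+0 = 1
  0+1 = 1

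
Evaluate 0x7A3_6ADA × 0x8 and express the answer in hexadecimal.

Multiply each base-16 digit by 8, carrying:
  A×8 = 80 → write 0 carry 5
  D×8+5 = 109 → write D carry 6
  A×8+6 = 86 → write 6 carry 5
  6×8+5 = 53 → write 5 carry 3
  3×8+3 = 27 → write B carry 1
  A×8+1 = 81 → write 1 carry 5
  7×8+5 = 61 → write D carry 3
  remaining carry: 3

0x3D1B56D0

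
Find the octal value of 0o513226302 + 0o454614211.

0o1170042513

Add column by column in base 8, right to left:
  2+1 = 3
  0+1 = 1
  3+2 = 5
  6+4 = 2 carry 1
  2+1+1 = 4
  2+6 = 0 carry 1
  3+4+1 = 0 carry 1
  1+5+1 = 7
  5+4 = 1 carry 1
  final carry 1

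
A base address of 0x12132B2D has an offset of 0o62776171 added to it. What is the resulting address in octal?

0o2267623646

0x12132B2D = 0o2204625455 in octal.
Add column by column in base 8, right to left:
  5+1 = 6
  5+7 = 4 carry 1
  4+1+1 = 6
  5+6 = 3 carry 1
  2+7+1 = 2 carry 1
  6+7+1 = 6 carry 1
  4+2+1 = 7
  0+6 = 6
  2+0 = 2
  2+0 = 2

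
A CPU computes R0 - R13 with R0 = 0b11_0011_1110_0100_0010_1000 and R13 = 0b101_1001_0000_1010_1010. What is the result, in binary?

Subtract column by column in base 2:
  0-0 → 0
  0-1 → 1 (borrow)
  0-0-1 → 1 (borrow)
  1-1-1 → 1 (borrow)
  0-0-1 → 1 (borrow)
  1-1-1 → 1 (borrow)
  0-0-1 → 1 (borrow)
  0-1-1 → 0 (borrow)
  0-0-1 → 1 (borrow)
  0-0-1 → 1 (borrow)
  1-0-1 → 0
  0-0 → 0
  0-1 → 1 (borrow)
  1-0-1 → 0
  1-0 → 1
  1-1 → 0
  1-1 → 0
  1-0 → 1
  0-1 → 1 (borrow)
  0-0-1 → 1 (borrow)
  1-0-1 → 0
  1-0 → 1

0b1011100101001101111110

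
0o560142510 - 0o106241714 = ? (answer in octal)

Subtract column by column in base 8:
  0-4 → 4 (borrow)
  1-1-1 → 7 (borrow)
  5-7-1 → 5 (borrow)
  2-1-1 → 0
  4-4 → 0
  1-2 → 7 (borrow)
  0-6-1 → 1 (borrow)
  6-0-1 → 5
  5-1 → 4

0o451700574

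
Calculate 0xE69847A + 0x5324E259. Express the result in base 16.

0x618E66D3

Add column by column in base 16, right to left:
  A+9 = 3 carry 1
  7+5+1 = D
  4+2 = 6
  8+E = 6 carry 1
  9+4+1 = E
  6+2 = 8
  E+3 = 1 carry 1
  0+5+1 = 6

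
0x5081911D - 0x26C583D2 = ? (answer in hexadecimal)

Subtract column by column in base 16:
  D-2 → B
  1-D → 4 (borrow)
  1-3-1 → D (borrow)
  9-8-1 → 0
  1-5 → C (borrow)
  8-C-1 → B (borrow)
  0-6-1 → 9 (borrow)
  5-2-1 → 2

0x29BC0D4B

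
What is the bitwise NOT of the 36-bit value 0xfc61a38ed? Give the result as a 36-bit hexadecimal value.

0x039e5c712

Each hex digit d becomes f−d:
  f→0, c→3, 6→9, 1→e, a→5, 3→c, 8→7, e→1, d→2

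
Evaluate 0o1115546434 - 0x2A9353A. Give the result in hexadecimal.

0x68D97E2

0o1115546434 = 0x936CD1C in hexadecimal.
Subtract column by column in base 16:
  C-A → 2
  1-3 → E (borrow)
  D-5-1 → 7
  C-3 → 9
  6-9 → D (borrow)
  3-A-1 → 8 (borrow)
  9-2-1 → 6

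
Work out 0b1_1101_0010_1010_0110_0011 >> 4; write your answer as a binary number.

0b11101001010100110

Right shift by 4: drop the 4 least-significant bits.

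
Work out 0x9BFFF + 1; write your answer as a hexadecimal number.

The trailing 3 digits are F (max in base 16), so adding 1 cascades: they roll to 0 and the next digit up increments.

0x9C000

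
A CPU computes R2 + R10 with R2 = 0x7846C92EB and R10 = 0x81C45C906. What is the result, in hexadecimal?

0xFA0B25BF1

Add column by column in base 16, right to left:
  B+6 = 1 carry 1
  E+0+1 = F
  2+9 = B
  9+C = 5 carry 1
  C+5+1 = 2 carry 1
  6+4+1 = B
  4+C = 0 carry 1
  8+1+1 = A
  7+8 = F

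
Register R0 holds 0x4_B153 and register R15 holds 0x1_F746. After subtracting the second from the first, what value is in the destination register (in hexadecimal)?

Subtract column by column in base 16:
  3-6 → D (borrow)
  5-4-1 → 0
  1-7 → A (borrow)
  B-F-1 → B (borrow)
  4-1-1 → 2

0x2BA0D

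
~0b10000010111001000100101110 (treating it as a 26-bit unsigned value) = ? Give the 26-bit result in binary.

0b01111101000110111011010001

Invert each bit: 10000010111001000100101110 → 01111101000110111011010001.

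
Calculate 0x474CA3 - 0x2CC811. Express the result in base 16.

0x1A8492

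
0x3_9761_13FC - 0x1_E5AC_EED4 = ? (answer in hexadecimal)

0x1B1B42528

Subtract column by column in base 16:
  C-4 → 8
  F-D → 2
  3-E → 5 (borrow)
  1-E-1 → 2 (borrow)
  1-C-1 → 4 (borrow)
  6-A-1 → B (borrow)
  7-5-1 → 1
  9-E → B (borrow)
  3-1-1 → 1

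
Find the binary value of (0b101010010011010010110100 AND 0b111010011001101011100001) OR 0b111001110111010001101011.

0b111011110111010011101011

0b101010010011010010110100 AND 0b111010011001101011100001 = 0b101010010001000010100000.
Then OR with 0b111001110111010001101011.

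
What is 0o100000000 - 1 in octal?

The trailing 8 digits are 0, so subtracting 1 borrows through: they become 7 and the next digit up decrements.

0o77777777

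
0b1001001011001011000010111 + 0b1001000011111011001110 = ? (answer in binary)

Add column by column in base 2, right to left:
  1+0 = 1
  1+1 = 0 carry 1
  1+1+1 = 1 carry 1
  0+1+1 = 0 carry 1
  1+0+1 = 0 carry 1
  0+0+1 = 1
  0+1 = 1
  0+1 = 1
  0+0 = 0
  1+1 = 0 carry 1
  1+1+1 = 1 carry 1
  0+1+1 = 0 carry 1
  1+1+1 = 1 carry 1
  0+1+1 = 0 carry 1
  0+0+1 = 1
  1+0 = 1
  1+0 = 1
  0+0 = 0
  1+1 = 0 carry 1
  0+0+1 = 1
  0+0 = 0
  1+1 = 0 carry 1
  0+0+1 = 1
  0+0 = 0
  1+0 = 1

0b1010010011101010011100101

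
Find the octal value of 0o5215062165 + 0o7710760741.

0o15126043126

Add column by column in base 8, right to left:
  5+1 = 6
  6+4 = 2 carry 1
  1+7+1 = 1 carry 1
  2+0+1 = 3
  6+6 = 4 carry 1
  0+7+1 = 0 carry 1
  5+0+1 = 6
  1+1 = 2
  2+7 = 1 carry 1
  5+7+1 = 5 carry 1
  final carry 1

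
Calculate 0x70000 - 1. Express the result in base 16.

The trailing 4 digits are 0, so subtracting 1 borrows through: they become F and the next digit up decrements.

0x6ffff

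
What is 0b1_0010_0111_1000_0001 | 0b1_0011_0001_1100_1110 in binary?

0b10011011111001111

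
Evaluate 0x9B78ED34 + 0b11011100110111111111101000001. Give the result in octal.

0o26705166165

0x9B78ED34 = 0o23336166464 in octal.
0b11011100110111111111101000001 = 0o3346777501 in octal.
Add column by column in base 8, right to left:
  4+1 = 5
  6+0 = 6
  4+5 = 1 carry 1
  6+7+1 = 6 carry 1
  6+7+1 = 6 carry 1
  1+7+1 = 1 carry 1
  6+6+1 = 5 carry 1
  3+4+1 = 0 carry 1
  3+3+1 = 7
  3+3 = 6
  2+0 = 2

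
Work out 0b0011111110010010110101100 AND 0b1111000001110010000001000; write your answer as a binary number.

AND bit by bit (1 only where both bits are 1):
  0011111110010010110101100
& 1111000001110010000001000
= 0011000000010010000001000

0b0011000000010010000001000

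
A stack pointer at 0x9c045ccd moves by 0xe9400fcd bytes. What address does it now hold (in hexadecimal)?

0x185446c9a

Add column by column in base 16, right to left:
  d+d = a carry 1
  c+c+1 = 9 carry 1
  c+f+1 = c carry 1
  5+0+1 = 6
  4+0 = 4
  0+4 = 4
  c+9 = 5 carry 1
  9+e+1 = 8 carry 1
  final carry 1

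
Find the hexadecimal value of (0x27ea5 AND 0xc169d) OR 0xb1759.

0x27ea5 AND 0xc169d = 0x01685.
Then OR with 0xb1759.

0xb17dd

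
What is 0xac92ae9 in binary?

Expand each hex digit to 4 bits: a=1010 c=1100 9=1001 2=0010 a=1010 e=1110 9=1001.

0b1010110010010010101011101001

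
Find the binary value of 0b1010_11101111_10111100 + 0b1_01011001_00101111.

Add column by column in base 2, right to left:
  0+1 = 1
  0+1 = 1
  1+1 = 0 carry 1
  1+1+1 = 1 carry 1
  1+0+1 = 0 carry 1
  1+1+1 = 1 carry 1
  0+0+1 = 1
  1+0 = 1
  1+1 = 0 carry 1
  1+0+1 = 0 carry 1
  1+0+1 = 0 carry 1
  1+1+1 = 1 carry 1
  0+1+1 = 0 carry 1
  1+0+1 = 0 carry 1
  1+1+1 = 1 carry 1
  1+0+1 = 0 carry 1
  0+1+1 = 0 carry 1
  1+0+1 = 0 carry 1
  0+0+1 = 1
  1+0 = 1

0b11000100100011101011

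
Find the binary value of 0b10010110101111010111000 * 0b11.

0b111000100001110000101000

Multiply each base-2 digit by 3, carrying:
  0×3 = 0 → write 0
  0×3 = 0 → write 0
  0×3 = 0 → write 0
  1×3 = 3 → write 1 carry 1
  1×3+1 = 4 → write 0 carry 2
  1×3+2 = 5 → write 1 carry 2
  0×3+2 = 2 → write 0 carry 1
  1×3+1 = 4 → write 0 carry 2
  0×3+2 = 2 → write 0 carry 1
  1×3+1 = 4 → write 0 carry 2
  1×3+2 = 5 → write 1 carry 2
  1×3+2 = 5 → write 1 carry 2
  1×3+2 = 5 → write 1 carry 2
  0×3+2 = 2 → write 0 carry 1
  1×3+1 = 4 → write 0 carry 2
  0×3+2 = 2 → write 0 carry 1
  1×3+1 = 4 → write 0 carry 2
  1×3+2 = 5 → write 1 carry 2
  0×3+2 = 2 → write 0 carry 1
  1×3+1 = 4 → write 0 carry 2
  0×3+2 = 2 → write 0 carry 1
  0×3+1 = 1 → write 1
  1×3 = 3 → write 1 carry 1
  remaining carry: 1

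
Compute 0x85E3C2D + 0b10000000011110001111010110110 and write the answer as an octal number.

0o3033255343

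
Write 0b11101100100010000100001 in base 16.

0x764421

Group the bits into nibbles: 0111 0110 0100 0100 0010 0001 → 764421.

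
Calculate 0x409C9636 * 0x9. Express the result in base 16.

0x2458147E6

Multiply each base-16 digit by 9, carrying:
  6×9 = 54 → write 6 carry 3
  3×9+3 = 30 → write E carry 1
  6×9+1 = 55 → write 7 carry 3
  9×9+3 = 84 → write 4 carry 5
  C×9+5 = 113 → write 1 carry 7
  9×9+7 = 88 → write 8 carry 5
  0×9+5 = 5 → write 5
  4×9 = 36 → write 4 carry 2
  remaining carry: 2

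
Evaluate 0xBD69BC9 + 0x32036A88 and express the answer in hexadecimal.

0x3DDA0651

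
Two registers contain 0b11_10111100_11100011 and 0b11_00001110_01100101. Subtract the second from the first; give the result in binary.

Subtract column by column in base 2:
  1-1 → 0
  1-0 → 1
  0-1 → 1 (borrow)
  0-0-1 → 1 (borrow)
  0-0-1 → 1 (borrow)
  1-1-1 → 1 (borrow)
  1-1-1 → 1 (borrow)
  1-0-1 → 0
  0-0 → 0
  0-1 → 1 (borrow)
  1-1-1 → 1 (borrow)
  1-1-1 → 1 (borrow)
  1-0-1 → 0
  1-0 → 1
  0-0 → 0
  1-0 → 1
  1-1 → 0
  1-1 → 0

0b1010111001111110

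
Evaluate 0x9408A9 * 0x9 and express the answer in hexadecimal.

Multiply each base-16 digit by 9, carrying:
  9×9 = 81 → write 1 carry 5
  A×9+5 = 95 → write F carry 5
  8×9+5 = 77 → write D carry 4
  0×9+4 = 4 → write 4
  4×9 = 36 → write 4 carry 2
  9×9+2 = 83 → write 3 carry 5
  remaining carry: 5

0x5344DF1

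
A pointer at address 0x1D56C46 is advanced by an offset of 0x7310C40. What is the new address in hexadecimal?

Add column by column in base 16, right to left:
  6+0 = 6
  4+4 = 8
  C+C = 8 carry 1
  6+0+1 = 7
  5+1 = 6
  D+3 = 0 carry 1
  1+7+1 = 9

0x9067886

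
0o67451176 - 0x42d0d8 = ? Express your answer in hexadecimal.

0o67451176 = 0xde527e in hexadecimal.
Subtract column by column in base 16:
  e-8 → 6
  7-d → a (borrow)
  2-0-1 → 1
  5-d → 8 (borrow)
  e-2-1 → b
  d-4 → 9

0x9b81a6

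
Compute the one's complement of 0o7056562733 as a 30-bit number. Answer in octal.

Each oct digit d becomes 7−d:
  7→0, 0→7, 5→2, 6→1, 5→2, 6→1, 2→5, 7→0, 3→4, 3→4

0o0721215044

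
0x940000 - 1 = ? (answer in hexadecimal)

The trailing 4 digits are 0, so subtracting 1 borrows through: they become F and the next digit up decrements.

0x93FFFF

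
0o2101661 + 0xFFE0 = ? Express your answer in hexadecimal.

0o2101661 = 0x883B1 in hexadecimal.
Add column by column in base 16, right to left:
  1+0 = 1
  B+E = 9 carry 1
  3+F+1 = 3 carry 1
  8+F+1 = 8 carry 1
  8+0+1 = 9

0x98391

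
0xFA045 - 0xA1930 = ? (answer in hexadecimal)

0x58715

Subtract column by column in base 16:
  5-0 → 5
  4-3 → 1
  0-9 → 7 (borrow)
  A-1-1 → 8
  F-A → 5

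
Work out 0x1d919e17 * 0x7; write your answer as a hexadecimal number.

0xcefb52a1

Multiply each base-16 digit by 7, carrying:
  7×7 = 49 → write 1 carry 3
  1×7+3 = 10 → write a
  e×7 = 98 → write 2 carry 6
  9×7+6 = 69 → write 5 carry 4
  1×7+4 = 11 → write b
  9×7 = 63 → write f carry 3
  d×7+3 = 94 → write e carry 5
  1×7+5 = 12 → write c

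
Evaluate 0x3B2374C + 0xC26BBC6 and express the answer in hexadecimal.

0xFD8F312

Add column by column in base 16, right to left:
  C+6 = 2 carry 1
  4+C+1 = 1 carry 1
  7+B+1 = 3 carry 1
  3+B+1 = F
  2+6 = 8
  B+2 = D
  3+C = F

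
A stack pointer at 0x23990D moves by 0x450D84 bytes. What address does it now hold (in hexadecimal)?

Add column by column in base 16, right to left:
  D+4 = 1 carry 1
  0+8+1 = 9
  9+D = 6 carry 1
  9+0+1 = A
  3+5 = 8
  2+4 = 6

0x68A691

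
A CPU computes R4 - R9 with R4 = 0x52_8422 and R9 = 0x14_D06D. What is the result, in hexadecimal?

Subtract column by column in base 16:
  2-D → 5 (borrow)
  2-6-1 → B (borrow)
  4-0-1 → 3
  8-D → B (borrow)
  2-4-1 → D (borrow)
  5-1-1 → 3

0x3DB3B5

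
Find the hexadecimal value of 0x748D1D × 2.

0xE91A3A

Multiply each base-16 digit by 2, carrying:
  D×2 = 26 → write A carry 1
  1×2+1 = 3 → write 3
  D×2 = 26 → write A carry 1
  8×2+1 = 17 → write 1 carry 1
  4×2+1 = 9 → write 9
  7×2 = 14 → write E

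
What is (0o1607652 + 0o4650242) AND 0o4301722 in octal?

0o4000100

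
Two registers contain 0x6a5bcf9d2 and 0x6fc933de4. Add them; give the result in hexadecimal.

0xda25037b6

Add column by column in base 16, right to left:
  2+4 = 6
  d+e = b carry 1
  9+d+1 = 7 carry 1
  f+3+1 = 3 carry 1
  c+3+1 = 0 carry 1
  b+9+1 = 5 carry 1
  5+c+1 = 2 carry 1
  a+f+1 = a carry 1
  6+6+1 = d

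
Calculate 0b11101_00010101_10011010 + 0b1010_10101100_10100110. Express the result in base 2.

0b1001111100001001000000

Add column by column in base 2, right to left:
  0+0 = 0
  1+1 = 0 carry 1
  0+1+1 = 0 carry 1
  1+0+1 = 0 carry 1
  1+0+1 = 0 carry 1
  0+1+1 = 0 carry 1
  0+0+1 = 1
  1+1 = 0 carry 1
  1+0+1 = 0 carry 1
  0+0+1 = 1
  1+1 = 0 carry 1
  0+1+1 = 0 carry 1
  1+0+1 = 0 carry 1
  0+1+1 = 0 carry 1
  0+0+1 = 1
  0+1 = 1
  1+0 = 1
  0+1 = 1
  1+0 = 1
  1+1 = 0 carry 1
  1+0+1 = 0 carry 1
  final carry 1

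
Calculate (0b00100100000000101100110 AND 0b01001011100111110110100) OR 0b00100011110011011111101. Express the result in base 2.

0b00100100000000101100110 AND 0b01001011100111110110100 = 0b00000000000000100100100.
Then OR with 0b00100011110011011111101.

0b100011110011111111101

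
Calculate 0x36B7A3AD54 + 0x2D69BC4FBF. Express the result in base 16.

Add column by column in base 16, right to left:
  4+F = 3 carry 1
  5+B+1 = 1 carry 1
  D+F+1 = D carry 1
  A+4+1 = F
  3+C = F
  A+B = 5 carry 1
  7+9+1 = 1 carry 1
  B+6+1 = 2 carry 1
  6+D+1 = 4 carry 1
  3+2+1 = 6

0x64215FFD13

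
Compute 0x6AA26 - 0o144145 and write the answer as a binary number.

0b1011110000111000001

0x6AA26 = 0b1101010101000100110 in binary.
0o144145 = 0b1100100001100101 in binary.
Subtract column by column in base 2:
  0-1 → 1 (borrow)
  1-0-1 → 0
  1-1 → 0
  0-0 → 0
  0-0 → 0
  1-1 → 0
  0-1 → 1 (borrow)
  0-0-1 → 1 (borrow)
  0-0-1 → 1 (borrow)
  1-0-1 → 0
  0-0 → 0
  1-1 → 0
  0-0 → 0
  1-0 → 1
  0-1 → 1 (borrow)
  1-1-1 → 1 (borrow)
  0-0-1 → 1 (borrow)
  1-0-1 → 0
  1-0 → 1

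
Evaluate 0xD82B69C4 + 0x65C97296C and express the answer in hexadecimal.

Add column by column in base 16, right to left:
  4+C = 0 carry 1
  C+6+1 = 3 carry 1
  9+9+1 = 3 carry 1
  6+2+1 = 9
  B+7 = 2 carry 1
  2+9+1 = C
  8+C = 4 carry 1
  D+5+1 = 3 carry 1
  0+6+1 = 7

0x734C29330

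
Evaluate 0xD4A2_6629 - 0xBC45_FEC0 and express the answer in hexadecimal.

0x185C6769

Subtract column by column in base 16:
  9-0 → 9
  2-C → 6 (borrow)
  6-E-1 → 7 (borrow)
  6-F-1 → 6 (borrow)
  2-5-1 → C (borrow)
  A-4-1 → 5
  4-C → 8 (borrow)
  D-B-1 → 1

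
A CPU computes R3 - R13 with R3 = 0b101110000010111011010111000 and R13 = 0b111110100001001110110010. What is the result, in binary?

0b100110001110110001100000110

Subtract column by column in base 2:
  0-0 → 0
  0-1 → 1 (borrow)
  0-0-1 → 1 (borrow)
  1-0-1 → 0
  1-1 → 0
  1-1 → 0
  0-0 → 0
  1-1 → 0
  0-1 → 1 (borrow)
  1-1-1 → 1 (borrow)
  1-0-1 → 0
  0-0 → 0
  1-1 → 0
  1-0 → 1
  1-0 → 1
  0-0 → 0
  1-0 → 1
  0-1 → 1 (borrow)
  0-0-1 → 1 (borrow)
  0-1-1 → 0 (borrow)
  0-1-1 → 0 (borrow)
  0-1-1 → 0 (borrow)
  1-1-1 → 1 (borrow)
  1-1-1 → 1 (borrow)
  1-0-1 → 0
  0-0 → 0
  1-0 → 1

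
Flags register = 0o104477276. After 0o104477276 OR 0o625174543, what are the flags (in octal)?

OR each oct digit independently (no carries):
  1|6=7, 0|2=2, 4|5=5, 4|1=5, 7|7=7, 7|4=7, 2|5=7, 7|4=7, 6|3=7

0o725577777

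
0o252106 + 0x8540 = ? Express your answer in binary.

0b11101100110000110

0o252106 = 0b10101010001000110 in binary.
0x8540 = 0b1000010101000000 in binary.
Add column by column in base 2, right to left:
  0+0 = 0
  1+0 = 1
  1+0 = 1
  0+0 = 0
  0+0 = 0
  0+0 = 0
  1+1 = 0 carry 1
  0+0+1 = 1
  0+1 = 1
  0+0 = 0
  1+1 = 0 carry 1
  0+0+1 = 1
  1+0 = 1
  0+0 = 0
  1+0 = 1
  0+1 = 1
  1+0 = 1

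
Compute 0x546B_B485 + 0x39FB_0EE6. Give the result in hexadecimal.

0x8E66C36B

Add column by column in base 16, right to left:
  5+6 = B
  8+E = 6 carry 1
  4+E+1 = 3 carry 1
  B+0+1 = C
  B+B = 6 carry 1
  6+F+1 = 6 carry 1
  4+9+1 = E
  5+3 = 8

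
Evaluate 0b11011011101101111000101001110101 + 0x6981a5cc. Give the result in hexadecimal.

0b11011011101101111000101001110101 = 0xdbb78a75 in hexadecimal.
Add column by column in base 16, right to left:
  5+c = 1 carry 1
  7+c+1 = 4 carry 1
  a+5+1 = 0 carry 1
  8+a+1 = 3 carry 1
  7+1+1 = 9
  b+8 = 3 carry 1
  b+9+1 = 5 carry 1
  d+6+1 = 4 carry 1
  final carry 1

0x145393041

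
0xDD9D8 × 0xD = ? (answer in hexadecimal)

Multiply each base-16 digit by 13, carrying:
  8×13 = 104 → write 8 carry 6
  D×13+6 = 175 → write F carry 10
  9×13+10 = 127 → write F carry 7
  D×13+7 = 176 → write 0 carry 11
  D×13+11 = 180 → write 4 carry 11
  remaining carry: B

0xB40FF8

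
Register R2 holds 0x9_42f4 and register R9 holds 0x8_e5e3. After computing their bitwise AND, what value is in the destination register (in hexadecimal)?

AND each hex digit independently (no carries):
  9&8=8, 4&e=4, 2&5=0, f&e=e, 4&3=0

0x840e0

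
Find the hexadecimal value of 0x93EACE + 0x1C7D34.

0xB06802

Add column by column in base 16, right to left:
  E+4 = 2 carry 1
  C+3+1 = 0 carry 1
  A+D+1 = 8 carry 1
  E+7+1 = 6 carry 1
  3+C+1 = 0 carry 1
  9+1+1 = B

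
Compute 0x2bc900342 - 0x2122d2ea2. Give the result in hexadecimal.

0xaa62d4a0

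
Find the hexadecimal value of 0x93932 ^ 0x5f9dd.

0xcc0ef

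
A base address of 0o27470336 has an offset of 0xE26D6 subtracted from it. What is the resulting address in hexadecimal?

0o27470336 = 0x5E70DE in hexadecimal.
Subtract column by column in base 16:
  E-6 → 8
  D-D → 0
  0-6 → A (borrow)
  7-2-1 → 4
  E-E → 0
  5-0 → 5

0x504A08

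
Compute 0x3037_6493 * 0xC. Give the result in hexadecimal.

0x24298B6E4

Multiply each base-16 digit by 12, carrying:
  3×12 = 36 → write 4 carry 2
  9×12+2 = 110 → write E carry 6
  4×12+6 = 54 → write 6 carry 3
  6×12+3 = 75 → write B carry 4
  7×12+4 = 88 → write 8 carry 5
  3×12+5 = 41 → write 9 carry 2
  0×12+2 = 2 → write 2
  3×12 = 36 → write 4 carry 2
  remaining carry: 2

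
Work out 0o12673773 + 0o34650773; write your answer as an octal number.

0o47544766

Add column by column in base 8, right to left:
  3+3 = 6
  7+7 = 6 carry 1
  7+7+1 = 7 carry 1
  3+0+1 = 4
  7+5 = 4 carry 1
  6+6+1 = 5 carry 1
  2+4+1 = 7
  1+3 = 4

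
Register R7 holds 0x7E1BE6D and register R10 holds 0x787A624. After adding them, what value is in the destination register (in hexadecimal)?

Add column by column in base 16, right to left:
  D+4 = 1 carry 1
  6+2+1 = 9
  E+6 = 4 carry 1
  B+A+1 = 6 carry 1
  1+7+1 = 9
  E+8 = 6 carry 1
  7+7+1 = F

0xF696491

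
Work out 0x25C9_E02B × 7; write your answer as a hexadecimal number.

0x10885212D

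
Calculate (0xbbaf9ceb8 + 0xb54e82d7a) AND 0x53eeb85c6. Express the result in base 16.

Add column by column in base 16, right to left:
  8+a = 2 carry 1
  b+7+1 = 3 carry 1
  e+d+1 = c carry 1
  c+2+1 = f
  9+8 = 1 carry 1
  f+e+1 = e carry 1
  a+4+1 = f
  b+5 = 0 carry 1
  b+b+1 = 7 carry 1
  final carry 1
Sum = 0x170fe1fc32; now AND with 0x53eeb85c6:
  1&0=0, 7&5=5, 0&3=0, f&e=e, e&e=e, 1&b=1, f&8=8, c&5=4, 3&c=0, 2&6=2

0x50ee18402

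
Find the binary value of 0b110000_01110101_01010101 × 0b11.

Multiply each base-2 digit by 3, carrying:
  1×3 = 3 → write 1 carry 1
  0×3+1 = 1 → write 1
  1×3 = 3 → write 1 carry 1
  0×3+1 = 1 → write 1
  1×3 = 3 → write 1 carry 1
  0×3+1 = 1 → write 1
  1×3 = 3 → write 1 carry 1
  0×3+1 = 1 → write 1
  1×3 = 3 → write 1 carry 1
  0×3+1 = 1 → write 1
  1×3 = 3 → write 1 carry 1
  0×3+1 = 1 → write 1
  1×3 = 3 → write 1 carry 1
  1×3+1 = 4 → write 0 carry 2
  1×3+2 = 5 → write 1 carry 2
  0×3+2 = 2 → write 0 carry 1
  0×3+1 = 1 → write 1
  0×3 = 0 → write 0
  0×3 = 0 → write 0
  0×3 = 0 → write 0
  1×3 = 3 → write 1 carry 1
  1×3+1 = 4 → write 0 carry 2
  remaining carry: 10

0b100100010101111111111111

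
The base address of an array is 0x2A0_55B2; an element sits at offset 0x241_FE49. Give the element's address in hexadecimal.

0x4E253FB

Add column by column in base 16, right to left:
  2+9 = B
  B+4 = F
  5+E = 3 carry 1
  5+F+1 = 5 carry 1
  0+1+1 = 2
  A+4 = E
  2+2 = 4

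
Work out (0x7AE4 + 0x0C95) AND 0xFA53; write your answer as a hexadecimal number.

0x8251

Add column by column in base 16, right to left:
  4+5 = 9
  E+9 = 7 carry 1
  A+C+1 = 7 carry 1
  7+0+1 = 8
Sum = 0x8779; now AND with 0xFA53:
  8&F=8, 7&A=2, 7&5=5, 9&3=1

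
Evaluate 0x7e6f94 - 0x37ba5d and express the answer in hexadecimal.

0x46b537

Subtract column by column in base 16:
  4-d → 7 (borrow)
  9-5-1 → 3
  f-a → 5
  6-b → b (borrow)
  e-7-1 → 6
  7-3 → 4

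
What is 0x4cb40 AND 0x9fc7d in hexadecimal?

0x0c840

AND each hex digit independently (no carries):
  4&9=0, c&f=c, b&c=8, 4&7=4, 0&d=0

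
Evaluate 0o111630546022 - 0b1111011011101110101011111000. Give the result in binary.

0o111630546022 = 0b1001001110011000101100110000010010 in binary.
Subtract column by column in base 2:
  0-0 → 0
  1-0 → 1
  0-0 → 0
  0-1 → 1 (borrow)
  1-1-1 → 1 (borrow)
  0-1-1 → 0 (borrow)
  0-1-1 → 0 (borrow)
  0-1-1 → 0 (borrow)
  0-0-1 → 1 (borrow)
  0-1-1 → 0 (borrow)
  1-0-1 → 0
  1-1 → 0
  0-0 → 0
  0-1 → 1 (borrow)
  1-1-1 → 1 (borrow)
  1-1-1 → 1 (borrow)
  0-0-1 → 1 (borrow)
  1-1-1 → 1 (borrow)
  0-1-1 → 0 (borrow)
  0-1-1 → 0 (borrow)
  0-0-1 → 1 (borrow)
  1-1-1 → 1 (borrow)
  1-1-1 → 1 (borrow)
  0-0-1 → 1 (borrow)
  0-1-1 → 0 (borrow)
  1-1-1 → 1 (borrow)
  1-1-1 → 1 (borrow)
  1-1-1 → 1 (borrow)
  0-0-1 → 1 (borrow)
  0-0-1 → 1 (borrow)
  1-0-1 → 0
  0-0 → 0
  0-0 → 0
  1-0 → 1

0b1000111110111100111110000100011010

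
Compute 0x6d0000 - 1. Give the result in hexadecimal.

The trailing 4 digits are 0, so subtracting 1 borrows through: they become F and the next digit up decrements.

0x6cffff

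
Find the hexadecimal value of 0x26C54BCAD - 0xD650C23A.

0x19603FA73

Subtract column by column in base 16:
  D-A → 3
  A-3 → 7
  C-2 → A
  B-C → F (borrow)
  4-0-1 → 3
  5-5 → 0
  C-6 → 6
  6-D → 9 (borrow)
  2-0-1 → 1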